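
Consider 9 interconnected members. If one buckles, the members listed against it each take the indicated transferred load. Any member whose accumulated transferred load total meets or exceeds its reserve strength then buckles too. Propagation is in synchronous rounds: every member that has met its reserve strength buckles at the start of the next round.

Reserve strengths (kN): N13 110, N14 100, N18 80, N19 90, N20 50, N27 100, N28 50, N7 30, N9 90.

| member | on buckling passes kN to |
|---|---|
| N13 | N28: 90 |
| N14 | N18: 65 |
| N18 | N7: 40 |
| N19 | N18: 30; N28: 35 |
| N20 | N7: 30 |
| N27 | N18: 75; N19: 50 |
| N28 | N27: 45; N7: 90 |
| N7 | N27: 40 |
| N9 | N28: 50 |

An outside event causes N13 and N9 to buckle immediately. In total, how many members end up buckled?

4

Round 1 — N13, N9 buckle (initial).
  N28: +90+50 → 140 ≥ 50
Round 2 — N28 buckles.
  N27: +45 → 45 < 100
  N7: +90 → 90 ≥ 30
Round 3 — N7 buckles.
  N27: +40 → 85 < 100
No further bucklings.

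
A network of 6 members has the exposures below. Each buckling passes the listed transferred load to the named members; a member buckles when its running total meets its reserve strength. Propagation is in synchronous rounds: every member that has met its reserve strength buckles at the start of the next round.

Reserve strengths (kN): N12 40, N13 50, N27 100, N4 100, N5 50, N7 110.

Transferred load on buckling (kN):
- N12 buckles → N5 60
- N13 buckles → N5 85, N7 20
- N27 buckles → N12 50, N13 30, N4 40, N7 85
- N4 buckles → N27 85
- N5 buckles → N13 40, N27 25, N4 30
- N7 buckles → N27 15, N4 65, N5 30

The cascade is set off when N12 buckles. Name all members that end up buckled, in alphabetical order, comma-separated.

N12, N5

Round 1 — N12 buckles (initial).
  N5: +60 → 60 ≥ 50
Round 2 — N5 buckles.
  N13: +40 → 40 < 50
  N27: +25 → 25 < 100
  N4: +30 → 30 < 100
No further bucklings.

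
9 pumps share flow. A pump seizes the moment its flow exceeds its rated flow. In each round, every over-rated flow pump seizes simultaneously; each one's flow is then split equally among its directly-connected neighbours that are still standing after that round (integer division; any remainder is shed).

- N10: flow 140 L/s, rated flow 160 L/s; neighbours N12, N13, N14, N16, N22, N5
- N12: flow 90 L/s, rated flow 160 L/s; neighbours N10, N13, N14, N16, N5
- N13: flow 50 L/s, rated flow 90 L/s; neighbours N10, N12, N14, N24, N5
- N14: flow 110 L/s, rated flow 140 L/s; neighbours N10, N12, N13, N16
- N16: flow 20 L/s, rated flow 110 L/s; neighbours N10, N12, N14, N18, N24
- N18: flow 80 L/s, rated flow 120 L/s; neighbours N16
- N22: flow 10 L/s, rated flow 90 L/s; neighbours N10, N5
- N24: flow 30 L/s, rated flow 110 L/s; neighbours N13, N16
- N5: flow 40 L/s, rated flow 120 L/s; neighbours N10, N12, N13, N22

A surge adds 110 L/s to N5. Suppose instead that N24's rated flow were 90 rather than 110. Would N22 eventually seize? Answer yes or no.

no

With N24's rated flow at 90:
Round 1 — N5 at 150 > 120. N5 seizes.
  N5 sheds 150 L/s to N10, N12, N13, N22: 37 each (2 lost).
    N10: 140+37 = 177 > 160
    N12: 90+37 = 127 ≤ 160
    N13: 50+37 = 87 ≤ 90
    N22: 10+37 = 47 ≤ 90
Round 2 — N10 seizes.
  N10 sheds 177 L/s to N12, N13, N14, N16, N22: 35 each (2 lost).
    N12: 127+35 = 162 > 160
    N13: 87+35 = 122 > 90
    N14: 110+35 = 145 > 140
    N16: 20+35 = 55 ≤ 110
    N22: 47+35 = 82 ≤ 90
Round 3 — N12, N13, N14 seize.
  N12 sheds 162 L/s to N16: 162 each.
    N16: 55+162 = 217 > 110
  N13 sheds 122 L/s to N24: 122 each.
    N24: 30+122 = 152 > 90
  N14 sheds 145 L/s to N16: 145 each.
    N16: 217+145 = 362 > 110
Round 4 — N16, N24 seize.
  N16 sheds 362 L/s to N18: 362 each.
    N18: 80+362 = 442 > 120
  N24 sheds 152 L/s: no online neighbours, lost.
Round 5 — N18 seizes.
  N18 sheds 442 L/s: no online neighbours, lost.
No further seizures.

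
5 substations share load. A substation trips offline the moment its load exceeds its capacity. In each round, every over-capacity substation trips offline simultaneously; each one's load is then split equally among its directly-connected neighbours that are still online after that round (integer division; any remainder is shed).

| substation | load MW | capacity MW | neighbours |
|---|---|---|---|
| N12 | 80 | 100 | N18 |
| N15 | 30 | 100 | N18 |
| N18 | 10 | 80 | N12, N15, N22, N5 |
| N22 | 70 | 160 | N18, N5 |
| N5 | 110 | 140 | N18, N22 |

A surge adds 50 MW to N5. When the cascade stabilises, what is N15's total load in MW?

Round 1 — N5 at 160 > 140. N5 trips offline.
  N5 sheds 160 MW to N18, N22: 80 each.
    N18: 10+80 = 90 > 80
    N22: 70+80 = 150 ≤ 160
Round 2 — N18 trips offline.
  N18 sheds 90 MW to N12, N15, N22: 30 each.
    N12: 80+30 = 110 > 100
    N15: 30+30 = 60 ≤ 100
    N22: 150+30 = 180 > 160
Round 3 — N12, N22 trip offline.
  N12 sheds 110 MW: no online neighbours, lost.
  N22 sheds 180 MW: no online neighbours, lost.
No further trips.

60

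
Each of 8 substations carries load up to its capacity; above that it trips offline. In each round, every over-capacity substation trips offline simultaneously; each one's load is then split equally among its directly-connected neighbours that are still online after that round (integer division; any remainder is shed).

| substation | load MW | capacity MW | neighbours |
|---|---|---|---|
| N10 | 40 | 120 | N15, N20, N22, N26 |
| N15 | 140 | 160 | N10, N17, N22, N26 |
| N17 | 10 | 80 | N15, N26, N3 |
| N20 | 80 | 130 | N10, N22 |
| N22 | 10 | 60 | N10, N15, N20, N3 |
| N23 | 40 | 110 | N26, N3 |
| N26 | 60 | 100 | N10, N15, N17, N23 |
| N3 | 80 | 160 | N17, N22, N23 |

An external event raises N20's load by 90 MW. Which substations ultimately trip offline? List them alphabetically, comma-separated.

N10, N15, N17, N20, N22, N23, N26, N3

Round 1 — N20 at 170 > 130. N20 trips offline.
  N20 sheds 170 MW to N10, N22: 85 each.
    N10: 40+85 = 125 > 120
    N22: 10+85 = 95 > 60
Round 2 — N10, N22 trip offline.
  N10 sheds 125 MW to N15, N26: 62 each (1 lost).
    N15: 140+62 = 202 > 160
    N26: 60+62 = 122 > 100
  N22 sheds 95 MW to N15, N3: 47 each (1 lost).
    N15: 202+47 = 249 > 160
    N3: 80+47 = 127 ≤ 160
Round 3 — N15, N26 trip offline.
  N15 sheds 249 MW to N17: 249 each.
    N17: 10+249 = 259 > 80
  N26 sheds 122 MW to N17, N23: 61 each.
    N17: 259+61 = 320 > 80
    N23: 40+61 = 101 ≤ 110
Round 4 — N17 trips offline.
  N17 sheds 320 MW to N3: 320 each.
    N3: 127+320 = 447 > 160
Round 5 — N3 trips offline.
  N3 sheds 447 MW to N23: 447 each.
    N23: 101+447 = 548 > 110
Round 6 — N23 trips offline.
  N23 sheds 548 MW: no online neighbours, lost.
No further trips.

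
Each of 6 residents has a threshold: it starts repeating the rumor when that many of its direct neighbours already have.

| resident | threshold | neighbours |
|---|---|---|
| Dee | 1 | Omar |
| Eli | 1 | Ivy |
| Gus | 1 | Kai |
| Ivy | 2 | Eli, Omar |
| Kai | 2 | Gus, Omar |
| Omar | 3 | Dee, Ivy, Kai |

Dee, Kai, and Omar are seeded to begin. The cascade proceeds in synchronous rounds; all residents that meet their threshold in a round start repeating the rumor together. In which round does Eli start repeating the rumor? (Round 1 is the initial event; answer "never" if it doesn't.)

Round 1 — Dee, Kai, Omar start repeating the rumor (initial).
Round 2 — checking thresholds:
  Gus: 1 of 1 neighbours ≥ 1, starts repeating the rumor.
  Ivy: 1 of 2 neighbours < 2, not yet.
Round 3 — no new spreads; cascade stops.

never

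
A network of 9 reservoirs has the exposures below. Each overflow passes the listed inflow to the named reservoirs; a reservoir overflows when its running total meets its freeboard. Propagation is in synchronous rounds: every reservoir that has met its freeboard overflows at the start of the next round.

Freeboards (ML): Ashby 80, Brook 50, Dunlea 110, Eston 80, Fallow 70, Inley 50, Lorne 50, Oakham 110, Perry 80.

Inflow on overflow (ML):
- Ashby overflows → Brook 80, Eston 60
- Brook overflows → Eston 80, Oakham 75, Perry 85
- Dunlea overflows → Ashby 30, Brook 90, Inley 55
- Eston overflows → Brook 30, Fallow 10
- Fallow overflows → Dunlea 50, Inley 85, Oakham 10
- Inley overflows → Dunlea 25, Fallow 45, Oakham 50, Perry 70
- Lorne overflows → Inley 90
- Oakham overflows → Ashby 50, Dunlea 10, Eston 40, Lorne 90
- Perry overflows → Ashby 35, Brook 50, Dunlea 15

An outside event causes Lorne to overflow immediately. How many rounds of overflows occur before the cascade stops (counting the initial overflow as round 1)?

Round 1 — Lorne overflows (initial).
  Inley: +90 → 90 ≥ 50
Round 2 — Inley overflows.
  Dunlea: +25 → 25 < 110
  Fallow: +45 → 45 < 70
  Oakham: +50 → 50 < 110
  Perry: +70 → 70 < 80
No further overflows.

2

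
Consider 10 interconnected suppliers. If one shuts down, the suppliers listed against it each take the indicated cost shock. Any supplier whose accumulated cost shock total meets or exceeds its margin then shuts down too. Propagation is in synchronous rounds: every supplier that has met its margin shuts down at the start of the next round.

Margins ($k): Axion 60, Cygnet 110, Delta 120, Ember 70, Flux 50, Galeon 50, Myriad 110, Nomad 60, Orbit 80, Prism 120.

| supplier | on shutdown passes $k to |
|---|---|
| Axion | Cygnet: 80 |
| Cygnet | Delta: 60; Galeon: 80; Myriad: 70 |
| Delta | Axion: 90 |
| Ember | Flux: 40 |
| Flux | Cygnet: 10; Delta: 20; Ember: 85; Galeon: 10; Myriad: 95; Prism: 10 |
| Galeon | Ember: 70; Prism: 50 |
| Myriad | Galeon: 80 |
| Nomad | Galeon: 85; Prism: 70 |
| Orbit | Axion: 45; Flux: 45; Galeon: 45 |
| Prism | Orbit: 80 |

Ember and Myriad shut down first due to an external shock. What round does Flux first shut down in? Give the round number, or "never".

never

Round 1 — Ember, Myriad shut down (initial).
  Flux: +40 → 40 < 50
  Galeon: +80 → 80 ≥ 50
Round 2 — Galeon shuts down.
  Prism: +50 → 50 < 120
No further shutdowns.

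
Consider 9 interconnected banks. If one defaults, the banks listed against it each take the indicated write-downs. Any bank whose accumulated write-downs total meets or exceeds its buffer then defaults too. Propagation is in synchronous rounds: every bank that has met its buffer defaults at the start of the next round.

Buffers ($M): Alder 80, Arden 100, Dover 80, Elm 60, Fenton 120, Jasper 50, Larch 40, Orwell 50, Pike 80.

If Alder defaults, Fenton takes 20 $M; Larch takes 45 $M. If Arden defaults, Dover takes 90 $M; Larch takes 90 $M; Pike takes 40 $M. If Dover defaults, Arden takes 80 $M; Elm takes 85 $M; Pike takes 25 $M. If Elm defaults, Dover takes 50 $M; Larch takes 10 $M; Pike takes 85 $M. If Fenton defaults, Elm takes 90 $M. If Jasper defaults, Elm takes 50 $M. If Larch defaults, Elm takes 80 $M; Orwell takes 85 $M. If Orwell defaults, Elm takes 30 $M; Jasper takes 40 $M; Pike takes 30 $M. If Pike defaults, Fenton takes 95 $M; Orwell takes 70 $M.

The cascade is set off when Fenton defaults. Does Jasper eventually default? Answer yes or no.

no

Round 1 — Fenton defaults (initial).
  Elm: +90 → 90 ≥ 60
Round 2 — Elm defaults.
  Dover: +50 → 50 < 80
  Larch: +10 → 10 < 40
  Pike: +85 → 85 ≥ 80
Round 3 — Pike defaults.
  Orwell: +70 → 70 ≥ 50
Round 4 — Orwell defaults.
  Jasper: +40 → 40 < 50
No further defaults.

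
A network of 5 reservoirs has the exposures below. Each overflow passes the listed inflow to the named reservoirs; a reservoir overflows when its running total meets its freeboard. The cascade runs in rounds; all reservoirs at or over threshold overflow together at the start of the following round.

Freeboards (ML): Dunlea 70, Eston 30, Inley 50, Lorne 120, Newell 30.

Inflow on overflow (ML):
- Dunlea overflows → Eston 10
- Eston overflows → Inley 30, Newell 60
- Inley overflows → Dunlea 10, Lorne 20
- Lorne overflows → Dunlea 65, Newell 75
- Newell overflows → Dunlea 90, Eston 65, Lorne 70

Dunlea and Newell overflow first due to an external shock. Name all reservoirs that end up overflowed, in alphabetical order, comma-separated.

Dunlea, Eston, Newell

Round 1 — Dunlea, Newell overflow (initial).
  Eston: +10+65 → 75 ≥ 30
  Lorne: +70 → 70 < 120
Round 2 — Eston overflows.
  Inley: +30 → 30 < 50
No further overflows.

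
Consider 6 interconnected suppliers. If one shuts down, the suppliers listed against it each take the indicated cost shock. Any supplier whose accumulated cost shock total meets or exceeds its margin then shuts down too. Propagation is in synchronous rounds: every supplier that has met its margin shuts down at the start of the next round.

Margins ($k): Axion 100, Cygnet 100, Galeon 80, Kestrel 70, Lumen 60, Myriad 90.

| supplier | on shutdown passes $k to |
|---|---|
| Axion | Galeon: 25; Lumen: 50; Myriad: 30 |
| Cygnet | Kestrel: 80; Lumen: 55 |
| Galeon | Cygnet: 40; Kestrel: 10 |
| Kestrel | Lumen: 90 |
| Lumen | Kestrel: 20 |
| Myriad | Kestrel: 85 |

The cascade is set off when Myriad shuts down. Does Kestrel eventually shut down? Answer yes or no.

yes

Round 1 — Myriad shuts down (initial).
  Kestrel: +85 → 85 ≥ 70
Round 2 — Kestrel shuts down.
  Lumen: +90 → 90 ≥ 60
Round 3 — Lumen shuts down.
No further shutdowns.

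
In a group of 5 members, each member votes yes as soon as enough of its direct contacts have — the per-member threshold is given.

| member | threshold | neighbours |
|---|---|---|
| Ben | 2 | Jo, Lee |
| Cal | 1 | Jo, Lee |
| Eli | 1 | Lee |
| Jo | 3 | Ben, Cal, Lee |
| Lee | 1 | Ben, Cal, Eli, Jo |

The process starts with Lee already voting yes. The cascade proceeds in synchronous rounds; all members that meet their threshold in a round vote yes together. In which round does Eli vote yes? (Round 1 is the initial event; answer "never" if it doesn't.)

Round 1 — Lee votes yes (initial).
Round 2 — checking thresholds:
  Ben: 1 of 2 neighbours < 2, below threshold.
  Cal: 1 of 2 neighbours ≥ 1, votes yes.
  Eli: 1 of 1 neighbours ≥ 1, votes yes.
  Jo: 1 of 3 neighbours < 3, below threshold.
Round 3 — no new yes votes; cascade stops.

2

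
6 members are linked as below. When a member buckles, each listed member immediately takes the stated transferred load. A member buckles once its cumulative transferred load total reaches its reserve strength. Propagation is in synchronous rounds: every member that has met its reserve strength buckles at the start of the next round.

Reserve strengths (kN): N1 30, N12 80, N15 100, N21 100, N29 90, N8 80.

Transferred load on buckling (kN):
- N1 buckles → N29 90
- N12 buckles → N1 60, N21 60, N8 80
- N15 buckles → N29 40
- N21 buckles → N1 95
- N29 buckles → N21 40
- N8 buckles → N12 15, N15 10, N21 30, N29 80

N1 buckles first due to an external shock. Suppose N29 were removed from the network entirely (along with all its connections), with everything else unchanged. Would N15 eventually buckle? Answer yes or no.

With N29 removed:
Round 1 — N1 buckles (initial).
No further bucklings.

no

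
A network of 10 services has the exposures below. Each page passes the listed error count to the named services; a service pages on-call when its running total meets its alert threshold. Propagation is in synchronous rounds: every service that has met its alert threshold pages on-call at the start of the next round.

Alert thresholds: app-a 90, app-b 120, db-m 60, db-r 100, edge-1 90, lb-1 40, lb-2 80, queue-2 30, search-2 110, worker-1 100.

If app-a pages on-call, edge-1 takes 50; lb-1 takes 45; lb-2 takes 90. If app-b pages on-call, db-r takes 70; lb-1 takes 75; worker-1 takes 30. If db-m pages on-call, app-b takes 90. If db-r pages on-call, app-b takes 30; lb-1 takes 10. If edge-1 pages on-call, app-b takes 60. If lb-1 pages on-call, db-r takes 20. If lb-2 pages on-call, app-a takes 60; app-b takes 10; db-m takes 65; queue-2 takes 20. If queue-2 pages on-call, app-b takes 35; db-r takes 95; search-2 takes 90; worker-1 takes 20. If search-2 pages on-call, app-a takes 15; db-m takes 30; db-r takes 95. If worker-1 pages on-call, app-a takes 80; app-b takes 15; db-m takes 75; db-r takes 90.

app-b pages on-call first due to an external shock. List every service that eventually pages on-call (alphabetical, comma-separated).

Round 1 — app-b pages on-call (initial).
  db-r: +70 → 70 < 100
  lb-1: +75 → 75 ≥ 40
  worker-1: +30 → 30 < 100
Round 2 — lb-1 pages on-call.
  db-r: +20 → 90 < 100
No further pages.

app-b, lb-1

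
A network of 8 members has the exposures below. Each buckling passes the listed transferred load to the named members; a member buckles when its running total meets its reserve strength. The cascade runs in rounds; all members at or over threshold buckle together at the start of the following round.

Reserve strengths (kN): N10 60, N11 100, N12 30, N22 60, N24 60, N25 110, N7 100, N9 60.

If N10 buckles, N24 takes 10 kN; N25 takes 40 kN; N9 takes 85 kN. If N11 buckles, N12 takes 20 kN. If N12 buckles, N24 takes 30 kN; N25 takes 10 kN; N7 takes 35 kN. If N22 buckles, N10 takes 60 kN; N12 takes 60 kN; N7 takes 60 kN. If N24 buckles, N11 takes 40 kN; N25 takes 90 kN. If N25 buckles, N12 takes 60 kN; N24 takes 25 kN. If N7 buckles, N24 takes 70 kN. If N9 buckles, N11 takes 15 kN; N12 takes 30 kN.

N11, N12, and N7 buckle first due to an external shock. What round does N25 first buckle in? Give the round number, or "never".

Round 1 — N11, N12, N7 buckle (initial).
  N24: +30+70 → 100 ≥ 60
  N25: +10 → 10 < 110
Round 2 — N24 buckles.
  N25: +90 → 100 < 110
No further bucklings.

never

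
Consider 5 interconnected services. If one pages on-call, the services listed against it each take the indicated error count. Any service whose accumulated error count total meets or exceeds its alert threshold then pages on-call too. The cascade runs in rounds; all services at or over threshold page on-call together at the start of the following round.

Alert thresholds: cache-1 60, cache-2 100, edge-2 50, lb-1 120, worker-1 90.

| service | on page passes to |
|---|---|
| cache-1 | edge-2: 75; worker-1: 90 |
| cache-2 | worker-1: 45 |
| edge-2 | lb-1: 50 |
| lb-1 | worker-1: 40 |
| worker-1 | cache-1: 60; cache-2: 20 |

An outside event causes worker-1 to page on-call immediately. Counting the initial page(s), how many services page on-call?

Round 1 — worker-1 pages on-call (initial).
  cache-1: +60 → 60 ≥ 60
  cache-2: +20 → 20 < 100
Round 2 — cache-1 pages on-call.
  edge-2: +75 → 75 ≥ 50
Round 3 — edge-2 pages on-call.
  lb-1: +50 → 50 < 120
No further pages.

3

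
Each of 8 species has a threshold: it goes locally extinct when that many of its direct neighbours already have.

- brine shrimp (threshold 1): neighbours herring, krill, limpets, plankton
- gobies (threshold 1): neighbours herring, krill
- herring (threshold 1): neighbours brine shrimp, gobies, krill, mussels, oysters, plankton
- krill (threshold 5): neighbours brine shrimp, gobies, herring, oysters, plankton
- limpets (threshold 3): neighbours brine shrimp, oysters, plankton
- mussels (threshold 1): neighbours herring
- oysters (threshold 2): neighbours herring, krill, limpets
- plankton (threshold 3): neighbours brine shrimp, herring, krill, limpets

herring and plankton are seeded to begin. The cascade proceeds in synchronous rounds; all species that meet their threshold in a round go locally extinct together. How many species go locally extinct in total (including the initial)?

5

Round 1 — herring, plankton go locally extinct (initial).
Round 2 — checking thresholds:
  brine shrimp: 2 of 4 neighbours ≥ 1, goes locally extinct.
  gobies: 1 of 2 neighbours ≥ 1, goes locally extinct.
  krill: 2 of 5 neighbours < 5, below threshold.
  limpets: 1 of 3 neighbours < 3, below threshold.
  mussels: 1 of 1 neighbours ≥ 1, goes locally extinct.
  oysters: 1 of 3 neighbours < 2, below threshold.
Round 3 — no new extinctions; cascade stops.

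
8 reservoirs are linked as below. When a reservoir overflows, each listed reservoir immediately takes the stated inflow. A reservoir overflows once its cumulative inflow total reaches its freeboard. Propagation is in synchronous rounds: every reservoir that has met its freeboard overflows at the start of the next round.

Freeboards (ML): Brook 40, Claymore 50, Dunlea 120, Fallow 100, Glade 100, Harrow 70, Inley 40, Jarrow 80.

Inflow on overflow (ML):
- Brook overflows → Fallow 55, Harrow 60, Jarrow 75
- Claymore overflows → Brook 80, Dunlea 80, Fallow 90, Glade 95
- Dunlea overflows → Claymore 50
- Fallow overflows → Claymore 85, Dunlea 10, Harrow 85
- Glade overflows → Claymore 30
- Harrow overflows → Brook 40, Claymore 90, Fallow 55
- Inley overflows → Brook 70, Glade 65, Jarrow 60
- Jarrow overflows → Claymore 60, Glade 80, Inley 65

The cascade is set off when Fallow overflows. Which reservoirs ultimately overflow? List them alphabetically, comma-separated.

Brook, Claymore, Fallow, Harrow

Round 1 — Fallow overflows (initial).
  Claymore: +85 → 85 ≥ 50
  Dunlea: +10 → 10 < 120
  Harrow: +85 → 85 ≥ 70
Round 2 — Claymore, Harrow overflow.
  Brook: +80+40 → 120 ≥ 40
  Dunlea: +80 → 90 < 120
  Glade: +95 → 95 < 100
Round 3 — Brook overflows.
  Jarrow: +75 → 75 < 80
No further overflows.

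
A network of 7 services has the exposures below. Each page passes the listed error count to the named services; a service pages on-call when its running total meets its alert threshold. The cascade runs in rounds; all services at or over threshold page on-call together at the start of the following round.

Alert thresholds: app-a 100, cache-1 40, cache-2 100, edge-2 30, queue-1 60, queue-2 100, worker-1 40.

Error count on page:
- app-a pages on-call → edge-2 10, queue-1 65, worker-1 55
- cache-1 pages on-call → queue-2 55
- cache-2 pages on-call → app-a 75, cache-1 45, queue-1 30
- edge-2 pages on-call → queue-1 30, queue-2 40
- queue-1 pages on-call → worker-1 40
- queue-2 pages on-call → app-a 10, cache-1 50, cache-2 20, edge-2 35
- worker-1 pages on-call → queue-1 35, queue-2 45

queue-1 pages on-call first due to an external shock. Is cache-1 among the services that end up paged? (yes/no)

no

Round 1 — queue-1 pages on-call (initial).
  worker-1: +40 → 40 ≥ 40
Round 2 — worker-1 pages on-call.
  queue-2: +45 → 45 < 100
No further pages.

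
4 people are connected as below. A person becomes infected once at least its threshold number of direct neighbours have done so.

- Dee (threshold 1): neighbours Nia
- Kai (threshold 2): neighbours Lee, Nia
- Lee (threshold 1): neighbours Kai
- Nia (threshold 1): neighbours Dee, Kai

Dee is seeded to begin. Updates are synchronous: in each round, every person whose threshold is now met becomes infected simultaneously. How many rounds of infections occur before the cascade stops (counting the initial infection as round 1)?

Round 1 — Dee becomes infected (initial).
Round 2 — checking thresholds:
  Nia: 1 of 2 neighbours ≥ 1, becomes infected.
Round 3 — no new infections; cascade stops.

2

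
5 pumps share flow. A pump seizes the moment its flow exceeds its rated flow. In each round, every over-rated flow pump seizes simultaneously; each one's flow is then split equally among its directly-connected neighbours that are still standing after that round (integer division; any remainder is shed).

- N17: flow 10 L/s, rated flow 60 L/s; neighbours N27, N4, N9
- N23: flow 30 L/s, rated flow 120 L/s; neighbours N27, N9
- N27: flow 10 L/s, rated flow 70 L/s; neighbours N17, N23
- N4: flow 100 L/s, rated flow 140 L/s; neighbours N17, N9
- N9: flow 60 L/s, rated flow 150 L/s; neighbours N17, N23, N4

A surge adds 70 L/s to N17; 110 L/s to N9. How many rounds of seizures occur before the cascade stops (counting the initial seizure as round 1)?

2

Round 1 — N17 at 80 > 60; N9 at 170 > 150. N17, N9 seize.
  N17 sheds 80 L/s to N27, N4: 40 each.
    N27: 10+40 = 50 ≤ 70
    N4: 100+40 = 140 ≤ 140
  N9 sheds 170 L/s to N23, N4: 85 each.
    N23: 30+85 = 115 ≤ 120
    N4: 140+85 = 225 > 140
Round 2 — N4 seizes.
  N4 sheds 225 L/s: no online neighbours, lost.
No further seizures.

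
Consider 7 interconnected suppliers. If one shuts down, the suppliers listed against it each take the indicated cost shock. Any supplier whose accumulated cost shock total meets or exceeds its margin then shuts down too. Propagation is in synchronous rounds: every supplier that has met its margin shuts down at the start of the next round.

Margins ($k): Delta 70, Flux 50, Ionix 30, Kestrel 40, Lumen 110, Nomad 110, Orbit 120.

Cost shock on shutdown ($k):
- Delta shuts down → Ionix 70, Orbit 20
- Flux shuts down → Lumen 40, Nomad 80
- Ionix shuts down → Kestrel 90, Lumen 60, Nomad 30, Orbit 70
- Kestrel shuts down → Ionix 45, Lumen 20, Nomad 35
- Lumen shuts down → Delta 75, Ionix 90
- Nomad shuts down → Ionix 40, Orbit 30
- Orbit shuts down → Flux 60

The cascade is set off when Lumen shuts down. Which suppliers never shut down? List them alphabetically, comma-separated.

Round 1 — Lumen shuts down (initial).
  Delta: +75 → 75 ≥ 70
  Ionix: +90 → 90 ≥ 30
Round 2 — Delta, Ionix shut down.
  Kestrel: +90 → 90 ≥ 40
  Nomad: +30 → 30 < 110
  Orbit: +20+70 → 90 < 120
Round 3 — Kestrel shuts down.
  Nomad: +35 → 65 < 110
No further shutdowns.

Flux, Nomad, Orbit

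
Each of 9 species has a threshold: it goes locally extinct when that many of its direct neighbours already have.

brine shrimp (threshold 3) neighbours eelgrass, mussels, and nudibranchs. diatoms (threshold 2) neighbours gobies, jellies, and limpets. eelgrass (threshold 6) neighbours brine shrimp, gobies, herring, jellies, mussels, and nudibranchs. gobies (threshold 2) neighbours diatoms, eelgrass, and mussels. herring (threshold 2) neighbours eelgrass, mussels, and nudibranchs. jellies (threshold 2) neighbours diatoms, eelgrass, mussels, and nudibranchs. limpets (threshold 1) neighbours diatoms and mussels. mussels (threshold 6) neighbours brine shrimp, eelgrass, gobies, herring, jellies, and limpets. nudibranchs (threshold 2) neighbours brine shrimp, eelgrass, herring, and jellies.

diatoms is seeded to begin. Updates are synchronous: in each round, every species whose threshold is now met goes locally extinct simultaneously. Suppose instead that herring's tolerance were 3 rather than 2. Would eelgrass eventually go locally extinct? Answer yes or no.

no

With herring's tolerance at 3:
Round 1 — diatoms goes locally extinct (initial).
Round 2 — checking thresholds:
  gobies: 1 of 3 neighbours < 2, not yet.
  jellies: 1 of 4 neighbours < 2, not yet.
  limpets: 1 of 2 neighbours ≥ 1, goes locally extinct.
Round 3 — no new extinctions; cascade stops.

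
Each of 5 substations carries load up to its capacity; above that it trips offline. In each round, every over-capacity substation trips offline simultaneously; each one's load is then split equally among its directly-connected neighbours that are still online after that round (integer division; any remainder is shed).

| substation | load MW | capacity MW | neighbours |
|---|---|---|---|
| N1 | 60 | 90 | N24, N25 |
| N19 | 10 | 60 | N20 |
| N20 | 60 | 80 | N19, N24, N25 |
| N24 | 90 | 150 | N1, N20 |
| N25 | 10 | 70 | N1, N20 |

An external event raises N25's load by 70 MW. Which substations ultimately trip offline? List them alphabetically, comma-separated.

N1, N20, N24, N25

Round 1 — N25 at 80 > 70. N25 trips offline.
  N25 sheds 80 MW to N1, N20: 40 each.
    N1: 60+40 = 100 > 90
    N20: 60+40 = 100 > 80
Round 2 — N1, N20 trip offline.
  N1 sheds 100 MW to N24: 100 each.
    N24: 90+100 = 190 > 150
  N20 sheds 100 MW to N19, N24: 50 each.
    N19: 10+50 = 60 ≤ 60
    N24: 190+50 = 240 > 150
Round 3 — N24 trips offline.
  N24 sheds 240 MW: no online neighbours, lost.
No further trips.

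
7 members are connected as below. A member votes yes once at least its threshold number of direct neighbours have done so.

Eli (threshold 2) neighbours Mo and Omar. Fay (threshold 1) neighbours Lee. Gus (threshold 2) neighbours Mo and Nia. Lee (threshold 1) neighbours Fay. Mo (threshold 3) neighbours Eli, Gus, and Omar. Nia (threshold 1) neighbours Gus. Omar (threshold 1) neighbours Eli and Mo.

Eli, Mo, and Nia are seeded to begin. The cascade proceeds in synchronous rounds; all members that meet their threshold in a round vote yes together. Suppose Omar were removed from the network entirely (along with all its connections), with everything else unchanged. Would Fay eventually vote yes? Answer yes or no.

no

With Omar removed:
Round 1 — Eli, Mo, Nia vote yes (initial).
Round 2 — checking thresholds:
  Gus: 2 of 2 neighbours ≥ 2, votes yes.
Round 3 — no new yes votes; cascade stops.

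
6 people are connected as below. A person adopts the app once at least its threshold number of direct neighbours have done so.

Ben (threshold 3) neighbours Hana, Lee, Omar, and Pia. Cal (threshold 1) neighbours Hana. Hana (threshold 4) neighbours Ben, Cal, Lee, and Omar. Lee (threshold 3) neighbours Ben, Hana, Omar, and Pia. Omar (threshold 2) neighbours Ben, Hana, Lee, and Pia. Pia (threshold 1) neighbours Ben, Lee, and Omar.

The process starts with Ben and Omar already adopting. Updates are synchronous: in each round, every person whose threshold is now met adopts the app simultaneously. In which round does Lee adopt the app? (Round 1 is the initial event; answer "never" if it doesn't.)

Round 1 — Ben, Omar adopt the app (initial).
Round 2 — checking thresholds:
  Hana: 2 of 4 neighbours < 4, not yet.
  Lee: 2 of 4 neighbours < 3, not yet.
  Pia: 2 of 3 neighbours ≥ 1, adopts the app.
Round 3 — checking thresholds:
  Hana: 2 of 4 neighbours < 4, not yet.
  Lee: 3 of 4 neighbours ≥ 3, adopts the app.
Round 4 — no new adoptions; cascade stops.

3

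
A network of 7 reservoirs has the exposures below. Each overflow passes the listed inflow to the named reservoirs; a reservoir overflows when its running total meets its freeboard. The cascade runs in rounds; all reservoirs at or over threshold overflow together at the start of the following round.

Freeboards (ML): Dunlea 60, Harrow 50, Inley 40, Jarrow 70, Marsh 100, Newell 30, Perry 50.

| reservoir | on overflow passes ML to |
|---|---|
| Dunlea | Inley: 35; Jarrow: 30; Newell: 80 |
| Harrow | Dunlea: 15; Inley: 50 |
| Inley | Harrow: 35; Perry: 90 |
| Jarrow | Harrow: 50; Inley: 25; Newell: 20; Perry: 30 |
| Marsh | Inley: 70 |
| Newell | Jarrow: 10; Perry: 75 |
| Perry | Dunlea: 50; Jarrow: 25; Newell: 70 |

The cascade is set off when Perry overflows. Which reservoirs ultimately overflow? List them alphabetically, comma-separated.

Round 1 — Perry overflows (initial).
  Dunlea: +50 → 50 < 60
  Jarrow: +25 → 25 < 70
  Newell: +70 → 70 ≥ 30
Round 2 — Newell overflows.
  Jarrow: +10 → 35 < 70
No further overflows.

Newell, Perry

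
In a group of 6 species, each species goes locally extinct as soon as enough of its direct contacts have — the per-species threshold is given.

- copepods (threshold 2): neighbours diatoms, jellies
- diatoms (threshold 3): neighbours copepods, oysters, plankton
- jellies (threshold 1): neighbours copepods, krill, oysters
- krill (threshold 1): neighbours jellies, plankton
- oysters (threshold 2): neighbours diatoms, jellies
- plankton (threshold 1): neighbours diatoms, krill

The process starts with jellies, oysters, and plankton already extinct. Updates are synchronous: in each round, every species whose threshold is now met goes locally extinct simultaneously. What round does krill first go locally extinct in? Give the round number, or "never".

Round 1 — jellies, oysters, plankton go locally extinct (initial).
Round 2 — checking thresholds:
  copepods: 1 of 2 neighbours < 2, below threshold.
  diatoms: 2 of 3 neighbours < 3, below threshold.
  krill: 2 of 2 neighbours ≥ 1, goes locally extinct.
Round 3 — no new extinctions; cascade stops.

2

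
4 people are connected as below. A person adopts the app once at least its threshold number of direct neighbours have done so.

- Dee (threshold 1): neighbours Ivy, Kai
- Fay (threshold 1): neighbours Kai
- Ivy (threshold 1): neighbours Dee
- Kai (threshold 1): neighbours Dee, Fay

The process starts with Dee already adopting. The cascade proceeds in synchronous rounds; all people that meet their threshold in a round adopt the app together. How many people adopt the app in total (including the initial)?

Round 1 — Dee adopts the app (initial).
Round 2 — checking thresholds:
  Ivy: 1 of 1 neighbours ≥ 1, adopts the app.
  Kai: 1 of 2 neighbours ≥ 1, adopts the app.
Round 3 — checking thresholds:
  Fay: 1 of 1 neighbours ≥ 1, adopts the app.
Round 4 — no new adoptions; cascade stops.

4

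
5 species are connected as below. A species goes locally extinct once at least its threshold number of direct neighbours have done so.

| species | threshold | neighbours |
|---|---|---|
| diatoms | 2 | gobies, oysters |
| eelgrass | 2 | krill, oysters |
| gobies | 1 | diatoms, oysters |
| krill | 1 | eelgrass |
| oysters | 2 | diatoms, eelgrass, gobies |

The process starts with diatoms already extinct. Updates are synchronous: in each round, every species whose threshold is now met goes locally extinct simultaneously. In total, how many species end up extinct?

Round 1 — diatoms goes locally extinct (initial).
Round 2 — checking thresholds:
  gobies: 1 of 2 neighbours ≥ 1, goes locally extinct.
  oysters: 1 of 3 neighbours < 2, below threshold.
Round 3 — checking thresholds:
  oysters: 2 of 3 neighbours ≥ 2, goes locally extinct.
Round 4 — no new extinctions; cascade stops.

3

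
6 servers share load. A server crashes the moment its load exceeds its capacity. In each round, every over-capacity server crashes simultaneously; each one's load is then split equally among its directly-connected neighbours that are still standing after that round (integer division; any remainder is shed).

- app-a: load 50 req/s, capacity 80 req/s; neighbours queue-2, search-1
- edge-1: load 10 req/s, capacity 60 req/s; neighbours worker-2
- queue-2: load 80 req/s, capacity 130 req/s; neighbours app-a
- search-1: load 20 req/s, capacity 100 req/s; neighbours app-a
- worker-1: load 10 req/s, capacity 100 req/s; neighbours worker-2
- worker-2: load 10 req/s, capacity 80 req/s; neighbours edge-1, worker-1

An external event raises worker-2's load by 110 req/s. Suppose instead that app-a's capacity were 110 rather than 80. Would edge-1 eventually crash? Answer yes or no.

With app-a's capacity at 110:
Round 1 — worker-2 at 120 > 80. worker-2 crashes.
  worker-2 sheds 120 req/s to edge-1, worker-1: 60 each.
    edge-1: 10+60 = 70 > 60
    worker-1: 10+60 = 70 ≤ 100
Round 2 — edge-1 crashes.
  edge-1 sheds 70 req/s: no online neighbours, lost.
No further crashes.

yes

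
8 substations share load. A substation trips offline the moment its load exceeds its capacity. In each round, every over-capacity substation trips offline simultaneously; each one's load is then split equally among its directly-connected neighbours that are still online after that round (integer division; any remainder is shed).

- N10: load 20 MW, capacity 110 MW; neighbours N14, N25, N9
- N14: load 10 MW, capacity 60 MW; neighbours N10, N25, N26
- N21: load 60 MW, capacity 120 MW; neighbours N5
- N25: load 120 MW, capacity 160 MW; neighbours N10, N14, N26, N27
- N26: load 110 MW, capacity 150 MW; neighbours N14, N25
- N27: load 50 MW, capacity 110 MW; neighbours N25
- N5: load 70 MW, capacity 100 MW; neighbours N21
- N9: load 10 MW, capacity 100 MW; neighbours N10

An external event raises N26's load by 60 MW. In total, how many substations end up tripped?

6

Round 1 — N26 at 170 > 150. N26 trips offline.
  N26 sheds 170 MW to N14, N25: 85 each.
    N14: 10+85 = 95 > 60
    N25: 120+85 = 205 > 160
Round 2 — N14, N25 trip offline.
  N14 sheds 95 MW to N10: 95 each.
    N10: 20+95 = 115 > 110
  N25 sheds 205 MW to N10, N27: 102 each (1 lost).
    N10: 115+102 = 217 > 110
    N27: 50+102 = 152 > 110
Round 3 — N10, N27 trip offline.
  N10 sheds 217 MW to N9: 217 each.
    N9: 10+217 = 227 > 100
  N27 sheds 152 MW: no online neighbours, lost.
Round 4 — N9 trips offline.
  N9 sheds 227 MW: no online neighbours, lost.
No further trips.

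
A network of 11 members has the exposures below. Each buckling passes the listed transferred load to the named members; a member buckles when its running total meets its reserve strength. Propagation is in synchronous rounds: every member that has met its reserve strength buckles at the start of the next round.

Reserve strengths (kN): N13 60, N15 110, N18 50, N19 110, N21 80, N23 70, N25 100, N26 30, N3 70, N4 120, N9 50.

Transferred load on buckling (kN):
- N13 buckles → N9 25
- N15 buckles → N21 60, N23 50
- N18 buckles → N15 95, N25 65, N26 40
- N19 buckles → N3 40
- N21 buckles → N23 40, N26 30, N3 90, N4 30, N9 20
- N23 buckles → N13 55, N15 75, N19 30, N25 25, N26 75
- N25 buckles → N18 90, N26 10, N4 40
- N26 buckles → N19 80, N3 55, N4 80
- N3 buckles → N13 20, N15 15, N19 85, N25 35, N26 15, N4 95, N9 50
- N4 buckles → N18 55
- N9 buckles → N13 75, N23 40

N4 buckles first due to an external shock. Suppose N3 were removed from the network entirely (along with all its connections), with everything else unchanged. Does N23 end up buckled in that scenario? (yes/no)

With N3 removed:
Round 1 — N4 buckles (initial).
  N18: +55 → 55 ≥ 50
Round 2 — N18 buckles.
  N15: +95 → 95 < 110
  N25: +65 → 65 < 100
  N26: +40 → 40 ≥ 30
Round 3 — N26 buckles.
  N19: +80 → 80 < 110
No further bucklings.

no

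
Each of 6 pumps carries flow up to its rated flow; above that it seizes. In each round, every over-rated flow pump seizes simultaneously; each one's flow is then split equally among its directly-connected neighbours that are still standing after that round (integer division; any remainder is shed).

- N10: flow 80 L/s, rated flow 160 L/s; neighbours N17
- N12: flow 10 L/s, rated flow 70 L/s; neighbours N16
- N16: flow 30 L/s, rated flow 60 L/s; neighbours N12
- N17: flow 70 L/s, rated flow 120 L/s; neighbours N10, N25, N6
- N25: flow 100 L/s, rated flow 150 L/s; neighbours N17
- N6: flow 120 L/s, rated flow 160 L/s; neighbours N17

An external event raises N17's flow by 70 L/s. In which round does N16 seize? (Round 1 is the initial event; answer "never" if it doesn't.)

never

Round 1 — N17 at 140 > 120. N17 seizes.
  N17 sheds 140 L/s to N10, N25, N6: 46 each (2 lost).
    N10: 80+46 = 126 ≤ 160
    N25: 100+46 = 146 ≤ 150
    N6: 120+46 = 166 > 160
Round 2 — N6 seizes.
  N6 sheds 166 L/s: no online neighbours, lost.
No further seizures.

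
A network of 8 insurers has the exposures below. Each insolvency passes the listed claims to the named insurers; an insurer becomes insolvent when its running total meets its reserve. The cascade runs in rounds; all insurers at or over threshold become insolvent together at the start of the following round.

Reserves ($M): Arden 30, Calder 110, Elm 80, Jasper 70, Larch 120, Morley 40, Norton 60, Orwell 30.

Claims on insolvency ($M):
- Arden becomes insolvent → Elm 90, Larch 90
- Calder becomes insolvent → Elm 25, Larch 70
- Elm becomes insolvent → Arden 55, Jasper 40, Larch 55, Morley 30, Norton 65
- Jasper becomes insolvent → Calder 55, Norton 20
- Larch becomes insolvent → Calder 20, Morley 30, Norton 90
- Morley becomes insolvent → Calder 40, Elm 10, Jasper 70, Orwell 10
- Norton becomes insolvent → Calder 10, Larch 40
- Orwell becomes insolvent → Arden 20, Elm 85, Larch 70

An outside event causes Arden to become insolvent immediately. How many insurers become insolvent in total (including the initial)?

7

Round 1 — Arden becomes insolvent (initial).
  Elm: +90 → 90 ≥ 80
  Larch: +90 → 90 < 120
Round 2 — Elm becomes insolvent.
  Jasper: +40 → 40 < 70
  Larch: +55 → 145 ≥ 120
  Morley: +30 → 30 < 40
  Norton: +65 → 65 ≥ 60
Round 3 — Larch, Norton become insolvent.
  Calder: +20+10 → 30 < 110
  Morley: +30 → 60 ≥ 40
Round 4 — Morley becomes insolvent.
  Calder: +40 → 70 < 110
  Jasper: +70 → 110 ≥ 70
  Orwell: +10 → 10 < 30
Round 5 — Jasper becomes insolvent.
  Calder: +55 → 125 ≥ 110
Round 6 — Calder becomes insolvent.
No further insolvencies.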